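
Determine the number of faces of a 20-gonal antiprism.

An antiprism on an n-gon has two n-gon caps and 2n triangles: V = 2·20 = 40, E = 4·20 = 80, F = 2·20 + 2 = 42.
Check: V − E + F = 40 − 80 + 42 = 2.

42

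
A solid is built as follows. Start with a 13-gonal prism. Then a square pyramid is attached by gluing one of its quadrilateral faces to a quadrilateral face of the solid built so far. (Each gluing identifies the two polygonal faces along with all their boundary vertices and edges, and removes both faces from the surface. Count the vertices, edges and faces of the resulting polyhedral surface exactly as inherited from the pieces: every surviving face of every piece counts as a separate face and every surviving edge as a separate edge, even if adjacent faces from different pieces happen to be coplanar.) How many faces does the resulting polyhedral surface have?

18

A 13-gonal prism: V=26, E=39, F=15.
Attach a square pyramid (V=5, E=8, F=5) along a 4-gon: merge 4 vertices and 4 edges, delete both glued faces → V=27, E=43, F=18.
Check: V − E + F = 27 − 43 + 18 = 2.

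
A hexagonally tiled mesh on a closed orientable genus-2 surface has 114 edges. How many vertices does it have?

74

χ = 2 − 2·2 = -2, and every face is a hexagon so 6F = 2E.
F = 2E/6 = 38. Then V = -2 + E − F = -2 + 114 − 38 = 74.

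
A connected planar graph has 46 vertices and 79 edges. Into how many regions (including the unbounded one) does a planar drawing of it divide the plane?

Euler's formula for a connected plane graph: V − E + F = 2, so F = 2 − 46 + 79 = 35.

35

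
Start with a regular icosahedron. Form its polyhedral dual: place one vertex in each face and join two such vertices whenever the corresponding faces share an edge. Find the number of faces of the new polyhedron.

The base solid has V = 12, E = 30, F = 20.
The dual swaps V and F and preserves E: V′ = F = 20, E′ = E = 30, F′ = V = 12.

12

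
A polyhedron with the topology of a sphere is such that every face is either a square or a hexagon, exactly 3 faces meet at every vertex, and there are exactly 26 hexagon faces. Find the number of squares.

6

Let x be the number of squares; then F = 26 + x.
Edge–face incidences: 2E = 6·26 + 4·x = 156 + 4x.
Every vertex has degree 3, so 3V = 2E.
Euler: V − E + F = 2 ⇒ (2E)/3 − E + (26 + x) = 2.
Multiply by 6: 2·(2E) − 3·(2E) + 6·(26 + x) = 12, i.e. 156 + 6x − (156 + 4x) = 12.
Collecting terms: 2x = 12, so x = 6.
Then 2E = 156 + 4·6 = 180, so E = 90, V = 2E/3 = 60, F = 26 + 6 = 32.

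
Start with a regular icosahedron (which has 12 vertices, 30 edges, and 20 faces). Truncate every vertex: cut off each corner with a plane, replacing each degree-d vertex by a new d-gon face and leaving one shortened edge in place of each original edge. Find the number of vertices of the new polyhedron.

60

Truncation replaces each original edge-end by a new vertex, so V′ = 2E = 60.
Each original edge survives, and each old vertex of degree d contributes d new edges; summing degrees gives Σd = 2E, so E′ = E + 2E = 3E = 90.
Each original face survives and each original vertex becomes one new face: F′ = F + V = 32.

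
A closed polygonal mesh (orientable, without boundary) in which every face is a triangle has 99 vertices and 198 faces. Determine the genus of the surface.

Every face is a triangle, so 2E = 3·198 = 594, giving E = 297.
χ = V − E + F = 99 − 297 + 198 = 0.
For a closed orientable surface χ = 2 − 2g, so g = (2 − (0))/2 = 1.

1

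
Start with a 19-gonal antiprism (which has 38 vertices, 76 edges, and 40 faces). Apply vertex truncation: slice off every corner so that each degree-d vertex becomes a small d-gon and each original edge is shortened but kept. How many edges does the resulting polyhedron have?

228

Truncation replaces each original edge-end by a new vertex, so V′ = 2E = 152.
Each original edge survives, and each old vertex of degree d contributes d new edges; summing degrees gives Σd = 2E, so E′ = E + 2E = 3E = 228.
Each original face survives and each original vertex becomes one new face: F′ = F + V = 78.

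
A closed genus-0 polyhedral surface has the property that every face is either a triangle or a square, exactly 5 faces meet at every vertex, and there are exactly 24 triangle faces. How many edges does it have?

40

Let x be the number of squares; then F = 24 + x.
Edge–face incidences: 2E = 3·24 + 4·x = 72 + 4x.
Every vertex has degree 5, so 5V = 2E.
Euler: V − E + F = 2 ⇒ (2E)/5 − E + (24 + x) = 2.
Multiply by 10: 2·(2E) − 5·(2E) + 10·(24 + x) = 20, i.e. 240 + 10x − 3·(72 + 4x) = 20.
Collecting terms: −2x + 24 = 20, so −2x = −4, so x = 2.
Then 2E = 72 + 4·2 = 80, so E = 40, V = 2E/5 = 16, F = 24 + 2 = 26.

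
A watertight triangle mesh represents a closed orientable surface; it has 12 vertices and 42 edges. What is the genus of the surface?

Every face is a triangle and each edge borders two faces, so 3F = 2·42, giving F = 28.
χ = V − E + F = 12 − 42 + 28 = -2.
For a closed orientable surface χ = 2 − 2g, so g = (2 − (-2))/2 = 2.

2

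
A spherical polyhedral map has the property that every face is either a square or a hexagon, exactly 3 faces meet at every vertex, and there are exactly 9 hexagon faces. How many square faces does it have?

Let x be the number of squares; then F = 9 + x.
Edge–face incidences: 2E = 6·9 + 4·x = 54 + 4x.
Every vertex has degree 3, so 3V = 2E.
Euler: V − E + F = 2 ⇒ (2E)/3 − E + (9 + x) = 2.
Multiply by 6: 2·(2E) − 3·(2E) + 6·(9 + x) = 12, i.e. 54 + 6x − (54 + 4x) = 12.
Collecting terms: 2x = 12, so x = 6.
Then 2E = 54 + 4·6 = 78, so E = 39, V = 2E/3 = 26, F = 9 + 6 = 15.

6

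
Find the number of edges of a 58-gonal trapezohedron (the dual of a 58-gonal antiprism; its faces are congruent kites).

The n-trapezohedron (dual of the n-antiprism) has V = 2·58 + 2 = 118, E = 4·58 = 232, F = 2·58 = 116.
Check: V − E + F = 118 − 232 + 116 = 2.

232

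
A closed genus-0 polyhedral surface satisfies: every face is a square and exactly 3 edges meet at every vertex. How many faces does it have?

Each face has 4 edges and each edge borders two faces, so 2E = 4F.
Each vertex has degree 3, so 3V = 2E and hence V = 4F/3.
Euler: V − E + F = 2 ⇒ (4F/3) − (4F/2) + F = 2.
Multiply by 6: (8 − 12 + 6)F = 12, i.e. 2F = 12.
So F = 6, E = 4·6/2 = 12, V = 4·6/3 = 8.

6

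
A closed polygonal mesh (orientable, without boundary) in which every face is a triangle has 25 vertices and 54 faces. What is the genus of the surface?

Every face is a triangle, so 2E = 3·54 = 162, giving E = 81.
χ = V − E + F = 25 − 81 + 54 = -2.
For a closed orientable surface χ = 2 − 2g, so g = (2 − (-2))/2 = 2.

2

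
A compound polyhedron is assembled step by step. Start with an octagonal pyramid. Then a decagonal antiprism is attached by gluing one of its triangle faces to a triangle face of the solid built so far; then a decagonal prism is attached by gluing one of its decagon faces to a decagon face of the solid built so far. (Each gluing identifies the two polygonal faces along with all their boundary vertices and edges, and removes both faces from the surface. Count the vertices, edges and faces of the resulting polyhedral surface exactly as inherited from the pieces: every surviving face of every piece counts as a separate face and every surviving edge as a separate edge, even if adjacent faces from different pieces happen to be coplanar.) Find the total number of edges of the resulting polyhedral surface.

73

An octagonal pyramid: V=9, E=16, F=9.
Attach a decagonal antiprism (V=20, E=40, F=22) along a 3-gon: merge 3 vertices and 3 edges, delete both glued faces → V=26, E=53, F=29.
Attach a decagonal prism (V=20, E=30, F=12) along a 10-gon: merge 10 vertices and 10 edges, delete both glued faces → V=36, E=73, F=39.
Check: V − E + F = 36 − 73 + 39 = 2.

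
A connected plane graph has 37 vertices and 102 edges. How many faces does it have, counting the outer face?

Euler's formula for a connected plane graph: V − E + F = 2, so F = 2 − 37 + 102 = 67.

67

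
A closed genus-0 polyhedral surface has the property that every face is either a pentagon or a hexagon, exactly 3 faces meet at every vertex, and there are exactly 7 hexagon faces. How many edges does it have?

51

Let x be the number of pentagons; then F = 7 + x.
Edge–face incidences: 2E = 6·7 + 5·x = 42 + 5x.
Every vertex has degree 3, so 3V = 2E.
Euler: V − E + F = 2 ⇒ (2E)/3 − E + (7 + x) = 2.
Multiply by 6: 2·(2E) − 3·(2E) + 6·(7 + x) = 12, i.e. 42 + 6x − (42 + 5x) = 12.
Collecting terms: x = 12.
Then 2E = 42 + 5·12 = 102, so E = 51, V = 2E/3 = 34, F = 7 + 12 = 19.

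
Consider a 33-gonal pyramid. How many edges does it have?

A pyramid on an n-gon base has one n-gon and n triangles: V = 33 + 1 = 34, E = 2·33 = 66, F = 33 + 1 = 34.

66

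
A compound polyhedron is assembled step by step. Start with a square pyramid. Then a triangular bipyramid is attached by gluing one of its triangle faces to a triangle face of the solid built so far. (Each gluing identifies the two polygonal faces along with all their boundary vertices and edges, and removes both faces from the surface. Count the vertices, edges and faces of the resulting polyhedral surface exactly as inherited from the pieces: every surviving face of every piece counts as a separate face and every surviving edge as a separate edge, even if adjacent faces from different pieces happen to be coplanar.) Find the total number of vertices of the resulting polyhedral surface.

A square pyramid: V=5, E=8, F=5.
Attach a triangular bipyramid (V=5, E=9, F=6) along a 3-gon: merge 3 vertices and 3 edges, delete both glued faces → V=7, E=14, F=9.
Check: V − E + F = 7 − 14 + 9 = 2.

7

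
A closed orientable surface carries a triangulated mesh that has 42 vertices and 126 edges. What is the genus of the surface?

1

Every face is a triangle and each edge borders two faces, so 3F = 2·126, giving F = 84.
χ = V − E + F = 42 − 126 + 84 = 0.
For a closed orientable surface χ = 2 − 2g, so g = (2 − (0))/2 = 1.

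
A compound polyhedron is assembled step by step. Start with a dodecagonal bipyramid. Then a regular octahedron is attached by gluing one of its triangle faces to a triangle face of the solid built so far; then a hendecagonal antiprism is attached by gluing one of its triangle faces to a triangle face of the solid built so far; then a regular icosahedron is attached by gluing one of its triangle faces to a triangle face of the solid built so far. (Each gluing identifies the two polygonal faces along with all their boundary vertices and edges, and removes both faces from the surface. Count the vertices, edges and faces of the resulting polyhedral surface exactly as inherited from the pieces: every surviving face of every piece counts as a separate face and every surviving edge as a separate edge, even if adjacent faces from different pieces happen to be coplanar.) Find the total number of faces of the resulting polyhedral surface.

A dodecagonal bipyramid: V=14, E=36, F=24.
Attach a regular octahedron (V=6, E=12, F=8) along a 3-gon: merge 3 vertices and 3 edges, delete both glued faces → V=17, E=45, F=30.
Attach a hendecagonal antiprism (V=22, E=44, F=24) along a 3-gon: merge 3 vertices and 3 edges, delete both glued faces → V=36, E=86, F=52.
Attach a regular icosahedron (V=12, E=30, F=20) along a 3-gon: merge 3 vertices and 3 edges, delete both glued faces → V=45, E=113, F=70.
Check: V − E + F = 45 − 113 + 70 = 2.

70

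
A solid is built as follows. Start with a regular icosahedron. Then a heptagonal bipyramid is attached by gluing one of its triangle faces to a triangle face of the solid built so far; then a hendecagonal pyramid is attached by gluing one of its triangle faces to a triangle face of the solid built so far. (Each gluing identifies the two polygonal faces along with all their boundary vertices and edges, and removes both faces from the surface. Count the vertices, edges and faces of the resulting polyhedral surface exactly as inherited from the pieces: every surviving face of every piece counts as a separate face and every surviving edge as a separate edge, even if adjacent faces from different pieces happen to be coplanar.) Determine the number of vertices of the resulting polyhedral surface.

A regular icosahedron: V=12, E=30, F=20.
Attach a heptagonal bipyramid (V=9, E=21, F=14) along a 3-gon: merge 3 vertices and 3 edges, delete both glued faces → V=18, E=48, F=32.
Attach a hendecagonal pyramid (V=12, E=22, F=12) along a 3-gon: merge 3 vertices and 3 edges, delete both glued faces → V=27, E=67, F=42.
Check: V − E + F = 27 − 67 + 42 = 2.

27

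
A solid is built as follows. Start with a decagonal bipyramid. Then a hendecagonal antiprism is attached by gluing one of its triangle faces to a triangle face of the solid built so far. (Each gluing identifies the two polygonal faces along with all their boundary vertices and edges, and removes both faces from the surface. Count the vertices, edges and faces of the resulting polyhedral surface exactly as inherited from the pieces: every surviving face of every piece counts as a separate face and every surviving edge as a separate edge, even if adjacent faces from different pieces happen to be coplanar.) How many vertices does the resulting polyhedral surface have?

31

A decagonal bipyramid: V=12, E=30, F=20.
Attach a hendecagonal antiprism (V=22, E=44, F=24) along a 3-gon: merge 3 vertices and 3 edges, delete both glued faces → V=31, E=71, F=42.
Check: V − E + F = 31 − 71 + 42 = 2.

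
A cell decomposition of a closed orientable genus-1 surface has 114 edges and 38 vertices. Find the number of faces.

For a closed orientable surface of genus 1, χ = 2 − 2·1 = 0.
F = 0 − V + E = 0 − 38 + 114 = 76.

76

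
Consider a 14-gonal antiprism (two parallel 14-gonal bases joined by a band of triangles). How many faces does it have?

An antiprism on an n-gon has two n-gon caps and 2n triangles: V = 2·14 = 28, E = 4·14 = 56, F = 2·14 + 2 = 30.

30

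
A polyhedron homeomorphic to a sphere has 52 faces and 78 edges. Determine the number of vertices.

Here V − E + F = 2.
V = 2 + E − F = 2 + 78 − 52 = 28.

28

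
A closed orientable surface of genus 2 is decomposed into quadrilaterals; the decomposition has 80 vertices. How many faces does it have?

82

χ = 2 − 2·2 = -2, and every face is a square so 4F = 2E.
V − E + F = -2 with E = 4F/2 gives 80 − (4/2 − 1)·F = -2, so F = 82 and E = 164.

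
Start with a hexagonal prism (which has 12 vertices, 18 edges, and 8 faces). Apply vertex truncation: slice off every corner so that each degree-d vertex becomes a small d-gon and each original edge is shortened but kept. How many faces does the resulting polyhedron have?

20

Truncation replaces each original edge-end by a new vertex, so V′ = 2E = 36.
Each original edge survives, and each old vertex of degree d contributes d new edges; summing degrees gives Σd = 2E, so E′ = E + 2E = 3E = 54.
Each original face survives and each original vertex becomes one new face: F′ = F + V = 20.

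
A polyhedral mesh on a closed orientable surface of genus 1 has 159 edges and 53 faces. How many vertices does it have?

106

For a closed orientable surface of genus 1, χ = 2 − 2·1 = 0.
V = 0 + E − F = 0 + 159 − 53 = 106.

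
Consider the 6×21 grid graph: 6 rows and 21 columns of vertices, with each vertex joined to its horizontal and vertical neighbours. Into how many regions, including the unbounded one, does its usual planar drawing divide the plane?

101

The grid has V = 6·21 = 126 vertices and E = 6·20 + 21·5 = 225 edges.
F = 2 − V + E = 2 − 126 + 225 = 101.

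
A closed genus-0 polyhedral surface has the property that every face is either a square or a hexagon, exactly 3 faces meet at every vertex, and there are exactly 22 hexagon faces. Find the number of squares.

Let x be the number of squares; then F = 22 + x.
Edge–face incidences: 2E = 6·22 + 4·x = 132 + 4x.
Every vertex has degree 3, so 3V = 2E.
Euler: V − E + F = 2 ⇒ (2E)/3 − E + (22 + x) = 2.
Multiply by 6: 2·(2E) − 3·(2E) + 6·(22 + x) = 12, i.e. 132 + 6x − (132 + 4x) = 12.
Collecting terms: 2x = 12, so x = 6.
Then 2E = 132 + 4·6 = 156, so E = 78, V = 2E/3 = 52, F = 22 + 6 = 28.

6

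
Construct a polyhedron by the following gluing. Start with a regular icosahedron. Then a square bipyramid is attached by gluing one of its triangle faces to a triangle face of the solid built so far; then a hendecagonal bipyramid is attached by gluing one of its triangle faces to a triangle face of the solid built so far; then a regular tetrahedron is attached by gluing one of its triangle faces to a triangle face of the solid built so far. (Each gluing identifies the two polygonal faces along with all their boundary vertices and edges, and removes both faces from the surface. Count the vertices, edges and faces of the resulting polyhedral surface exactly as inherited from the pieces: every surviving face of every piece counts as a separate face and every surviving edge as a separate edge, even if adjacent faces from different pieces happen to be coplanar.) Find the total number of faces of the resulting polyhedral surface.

A regular icosahedron: V=12, E=30, F=20.
Attach a square bipyramid (V=6, E=12, F=8) along a 3-gon: merge 3 vertices and 3 edges, delete both glued faces → V=15, E=39, F=26.
Attach a hendecagonal bipyramid (V=13, E=33, F=22) along a 3-gon: merge 3 vertices and 3 edges, delete both glued faces → V=25, E=69, F=46.
Attach a regular tetrahedron (V=4, E=6, F=4) along a 3-gon: merge 3 vertices and 3 edges, delete both glued faces → V=26, E=72, F=48.
Check: V − E + F = 26 − 72 + 48 = 2.

48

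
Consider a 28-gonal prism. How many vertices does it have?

56

A prism on an n-gon has two n-gon bases and n rectangular sides: V = 2·28 = 56, E = 3·28 = 84, F = 28 + 2 = 30.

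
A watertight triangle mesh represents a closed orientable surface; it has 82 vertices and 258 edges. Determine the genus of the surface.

Every face is a triangle and each edge borders two faces, so 3F = 2·258, giving F = 172.
χ = V − E + F = 82 − 258 + 172 = -4.
For a closed orientable surface χ = 2 − 2g, so g = (2 − (-4))/2 = 3.

3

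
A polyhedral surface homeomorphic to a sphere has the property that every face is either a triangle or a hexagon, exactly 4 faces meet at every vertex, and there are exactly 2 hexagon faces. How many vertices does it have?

Let x be the number of triangles; then F = 2 + x.
Edge–face incidences: 2E = 6·2 + 3·x = 12 + 3x.
Every vertex has degree 4, so 4V = 2E.
Euler: V − E + F = 2 ⇒ (2E)/4 − E + (2 + x) = 2.
Multiply by 8: 2·(2E) − 4·(2E) + 8·(2 + x) = 16, i.e. 16 + 8x − 2·(12 + 3x) = 16.
Collecting terms: 2x − 8 = 16, so 2x = 24, so x = 12.
Then 2E = 12 + 3·12 = 48, so E = 24, V = 2E/4 = 12, F = 2 + 12 = 14.

12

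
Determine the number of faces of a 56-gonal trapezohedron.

The n-trapezohedron (dual of the n-antiprism) has V = 2·56 + 2 = 114, E = 4·56 = 224, F = 2·56 = 112.

112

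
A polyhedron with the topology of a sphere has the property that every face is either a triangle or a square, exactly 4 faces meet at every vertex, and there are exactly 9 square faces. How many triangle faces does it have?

Let x be the number of triangles; then F = 9 + x.
Edge–face incidences: 2E = 4·9 + 3·x = 36 + 3x.
Every vertex has degree 4, so 4V = 2E.
Euler: V − E + F = 2 ⇒ (2E)/4 − E + (9 + x) = 2.
Multiply by 8: 2·(2E) − 4·(2E) + 8·(9 + x) = 16, i.e. 72 + 8x − 2·(36 + 3x) = 16.
Collecting terms: 2x = 16, so x = 8.
Then 2E = 36 + 3·8 = 60, so E = 30, V = 2E/4 = 15, F = 9 + 8 = 17.

8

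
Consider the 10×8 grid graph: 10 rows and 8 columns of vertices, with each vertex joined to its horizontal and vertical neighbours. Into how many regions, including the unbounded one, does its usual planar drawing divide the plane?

The grid has V = 10·8 = 80 vertices and E = 10·7 + 8·9 = 142 edges.
F = 2 − V + E = 2 − 80 + 142 = 64.

64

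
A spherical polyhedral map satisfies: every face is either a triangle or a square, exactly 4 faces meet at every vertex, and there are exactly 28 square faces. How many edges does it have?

Let x be the number of triangles; then F = 28 + x.
Edge–face incidences: 2E = 4·28 + 3·x = 112 + 3x.
Every vertex has degree 4, so 4V = 2E.
Euler: V − E + F = 2 ⇒ (2E)/4 − E + (28 + x) = 2.
Multiply by 8: 2·(2E) − 4·(2E) + 8·(28 + x) = 16, i.e. 224 + 8x − 2·(112 + 3x) = 16.
Collecting terms: 2x = 16, so x = 8.
Then 2E = 112 + 3·8 = 136, so E = 68, V = 2E/4 = 34, F = 28 + 8 = 36.

68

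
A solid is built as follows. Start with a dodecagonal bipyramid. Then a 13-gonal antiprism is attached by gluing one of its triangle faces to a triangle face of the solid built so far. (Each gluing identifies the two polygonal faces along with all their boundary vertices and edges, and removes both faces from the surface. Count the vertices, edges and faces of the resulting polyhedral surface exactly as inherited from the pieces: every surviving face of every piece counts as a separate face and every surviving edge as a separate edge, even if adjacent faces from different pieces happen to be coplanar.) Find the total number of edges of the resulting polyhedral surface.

85

A dodecagonal bipyramid: V=14, E=36, F=24.
Attach a 13-gonal antiprism (V=26, E=52, F=28) along a 3-gon: merge 3 vertices and 3 edges, delete both glued faces → V=37, E=85, F=50.
Check: V − E + F = 37 − 85 + 50 = 2.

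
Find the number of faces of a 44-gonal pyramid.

A pyramid on an n-gon base has one n-gon and n triangles: V = 44 + 1 = 45, E = 2·44 = 88, F = 44 + 1 = 45.

45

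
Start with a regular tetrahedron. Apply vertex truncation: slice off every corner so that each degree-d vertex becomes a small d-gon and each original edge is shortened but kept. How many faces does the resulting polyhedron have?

8

The base solid has V = 4, E = 6, F = 4.
Truncation replaces each original edge-end by a new vertex, so V′ = 2E = 12.
Each original edge survives, and each old vertex of degree d contributes d new edges; summing degrees gives Σd = 2E, so E′ = E + 2E = 3E = 18.
Each original face survives and each original vertex becomes one new face: F′ = F + V = 8.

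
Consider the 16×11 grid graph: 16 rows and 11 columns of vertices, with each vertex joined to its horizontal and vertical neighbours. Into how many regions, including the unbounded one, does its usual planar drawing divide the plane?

The grid has V = 16·11 = 176 vertices and E = 16·10 + 11·15 = 325 edges.
F = 2 − V + E = 2 − 176 + 325 = 151.

151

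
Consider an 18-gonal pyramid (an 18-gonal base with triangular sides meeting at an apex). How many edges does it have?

A pyramid on an n-gon base has one n-gon and n triangles: V = 18 + 1 = 19, E = 2·18 = 36, F = 18 + 1 = 19.

36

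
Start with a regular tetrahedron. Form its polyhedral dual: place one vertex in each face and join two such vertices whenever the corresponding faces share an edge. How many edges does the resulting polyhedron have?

6

The base solid has V = 4, E = 6, F = 4.
The dual swaps V and F and preserves E: V′ = F = 4, E′ = E = 6, F′ = V = 4.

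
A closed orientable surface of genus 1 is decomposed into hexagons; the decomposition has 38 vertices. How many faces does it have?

χ = 2 − 2·1 = 0, and every face is a hexagon so 6F = 2E.
V − E + F = 0 with E = 6F/2 gives 38 − (6/2 − 1)·F = 0, so F = 19 and E = 57.

19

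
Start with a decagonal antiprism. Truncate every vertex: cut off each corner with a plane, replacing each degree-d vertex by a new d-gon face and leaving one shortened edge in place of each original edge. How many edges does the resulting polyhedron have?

The base solid has V = 20, E = 40, F = 22.
Truncation replaces each original edge-end by a new vertex, so V′ = 2E = 80.
Each original edge survives, and each old vertex of degree d contributes d new edges; summing degrees gives Σd = 2E, so E′ = E + 2E = 3E = 120.
Each original face survives and each original vertex becomes one new face: F′ = F + V = 42.

120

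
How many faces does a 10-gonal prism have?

A prism on an n-gon has two n-gon bases and n rectangular sides: V = 2·10 = 20, E = 3·10 = 30, F = 10 + 2 = 12.
Check: V − E + F = 20 − 30 + 12 = 2.

12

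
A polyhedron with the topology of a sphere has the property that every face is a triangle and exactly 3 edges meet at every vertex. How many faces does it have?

Each face has 3 edges and each edge borders two faces, so 2E = 3F.
Each vertex has degree 3, so 3V = 2E and hence V = 3F/3.
Euler: V − E + F = 2 ⇒ (3F/3) − (3F/2) + F = 2.
Multiply by 6: (6 − 9 + 6)F = 12, i.e. 3F = 12.
So F = 4, E = 3·4/2 = 6, V = 3·4/3 = 4.

4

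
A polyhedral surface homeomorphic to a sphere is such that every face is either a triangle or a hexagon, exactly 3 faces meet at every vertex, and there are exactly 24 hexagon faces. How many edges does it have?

Let x be the number of triangles; then F = 24 + x.
Edge–face incidences: 2E = 6·24 + 3·x = 144 + 3x.
Every vertex has degree 3, so 3V = 2E.
Euler: V − E + F = 2 ⇒ (2E)/3 − E + (24 + x) = 2.
Multiply by 6: 2·(2E) − 3·(2E) + 6·(24 + x) = 12, i.e. 144 + 6x − (144 + 3x) = 12.
Collecting terms: 3x = 12, so x = 4.
Then 2E = 144 + 3·4 = 156, so E = 78, V = 2E/3 = 52, F = 24 + 4 = 28.

78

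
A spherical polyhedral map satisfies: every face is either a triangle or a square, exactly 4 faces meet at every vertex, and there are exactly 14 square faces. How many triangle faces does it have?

Let x be the number of triangles; then F = 14 + x.
Edge–face incidences: 2E = 4·14 + 3·x = 56 + 3x.
Every vertex has degree 4, so 4V = 2E.
Euler: V − E + F = 2 ⇒ (2E)/4 − E + (14 + x) = 2.
Multiply by 8: 2·(2E) − 4·(2E) + 8·(14 + x) = 16, i.e. 112 + 8x − 2·(56 + 3x) = 16.
Collecting terms: 2x = 16, so x = 8.
Then 2E = 56 + 3·8 = 80, so E = 40, V = 2E/4 = 20, F = 14 + 8 = 22.

8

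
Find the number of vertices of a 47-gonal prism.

94

A prism on an n-gon has two n-gon bases and n rectangular sides: V = 2·47 = 94, E = 3·47 = 141, F = 47 + 2 = 49.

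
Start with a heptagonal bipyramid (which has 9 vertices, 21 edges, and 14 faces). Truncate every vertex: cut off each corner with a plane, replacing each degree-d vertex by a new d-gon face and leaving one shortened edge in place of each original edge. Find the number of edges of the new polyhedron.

63

Truncation replaces each original edge-end by a new vertex, so V′ = 2E = 42.
Each original edge survives, and each old vertex of degree d contributes d new edges; summing degrees gives Σd = 2E, so E′ = E + 2E = 3E = 63.
Each original face survives and each original vertex becomes one new face: F′ = F + V = 23.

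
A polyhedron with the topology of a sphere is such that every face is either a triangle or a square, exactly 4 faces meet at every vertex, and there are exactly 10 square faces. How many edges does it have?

Let x be the number of triangles; then F = 10 + x.
Edge–face incidences: 2E = 4·10 + 3·x = 40 + 3x.
Every vertex has degree 4, so 4V = 2E.
Euler: V − E + F = 2 ⇒ (2E)/4 − E + (10 + x) = 2.
Multiply by 8: 2·(2E) − 4·(2E) + 8·(10 + x) = 16, i.e. 80 + 8x − 2·(40 + 3x) = 16.
Collecting terms: 2x = 16, so x = 8.
Then 2E = 40 + 3·8 = 64, so E = 32, V = 2E/4 = 16, F = 10 + 8 = 18.

32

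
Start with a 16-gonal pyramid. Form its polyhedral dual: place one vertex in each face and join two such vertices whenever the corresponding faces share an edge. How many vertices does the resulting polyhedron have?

17

The base solid has V = 17, E = 32, F = 17.
The dual swaps V and F and preserves E: V′ = F = 17, E′ = E = 32, F′ = V = 17.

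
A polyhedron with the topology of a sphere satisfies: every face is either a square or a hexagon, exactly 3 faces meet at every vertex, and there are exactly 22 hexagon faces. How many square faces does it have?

6

Let x be the number of squares; then F = 22 + x.
Edge–face incidences: 2E = 6·22 + 4·x = 132 + 4x.
Every vertex has degree 3, so 3V = 2E.
Euler: V − E + F = 2 ⇒ (2E)/3 − E + (22 + x) = 2.
Multiply by 6: 2·(2E) − 3·(2E) + 6·(22 + x) = 12, i.e. 132 + 6x − (132 + 4x) = 12.
Collecting terms: 2x = 12, so x = 6.
Then 2E = 132 + 4·6 = 156, so E = 78, V = 2E/3 = 52, F = 22 + 6 = 28.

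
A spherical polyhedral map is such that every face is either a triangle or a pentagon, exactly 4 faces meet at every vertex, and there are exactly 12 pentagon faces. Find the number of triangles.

20

Let x be the number of triangles; then F = 12 + x.
Edge–face incidences: 2E = 5·12 + 3·x = 60 + 3x.
Every vertex has degree 4, so 4V = 2E.
Euler: V − E + F = 2 ⇒ (2E)/4 − E + (12 + x) = 2.
Multiply by 8: 2·(2E) − 4·(2E) + 8·(12 + x) = 16, i.e. 96 + 8x − 2·(60 + 3x) = 16.
Collecting terms: 2x − 24 = 16, so 2x = 40, so x = 20.
Then 2E = 60 + 3·20 = 120, so E = 60, V = 2E/4 = 30, F = 12 + 20 = 32.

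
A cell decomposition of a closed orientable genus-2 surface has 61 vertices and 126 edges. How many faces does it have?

63

For a closed orientable surface of genus 2, χ = 2 − 2·2 = -2.
F = -2 − V + E = -2 − 61 + 126 = 63.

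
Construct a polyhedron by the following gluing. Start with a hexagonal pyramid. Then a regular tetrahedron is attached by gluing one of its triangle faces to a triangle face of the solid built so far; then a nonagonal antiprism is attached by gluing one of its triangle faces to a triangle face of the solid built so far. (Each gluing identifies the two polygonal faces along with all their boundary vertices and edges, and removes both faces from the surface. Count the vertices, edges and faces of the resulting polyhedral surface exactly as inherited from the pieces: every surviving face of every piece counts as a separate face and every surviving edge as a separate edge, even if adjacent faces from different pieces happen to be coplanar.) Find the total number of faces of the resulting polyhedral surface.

A hexagonal pyramid: V=7, E=12, F=7.
Attach a regular tetrahedron (V=4, E=6, F=4) along a 3-gon: merge 3 vertices and 3 edges, delete both glued faces → V=8, E=15, F=9.
Attach a nonagonal antiprism (V=18, E=36, F=20) along a 3-gon: merge 3 vertices and 3 edges, delete both glued faces → V=23, E=48, F=27.
Check: V − E + F = 23 − 48 + 27 = 2.

27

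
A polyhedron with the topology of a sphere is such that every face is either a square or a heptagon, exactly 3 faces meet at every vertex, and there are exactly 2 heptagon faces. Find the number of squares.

7

Let x be the number of squares; then F = 2 + x.
Edge–face incidences: 2E = 7·2 + 4·x = 14 + 4x.
Every vertex has degree 3, so 3V = 2E.
Euler: V − E + F = 2 ⇒ (2E)/3 − E + (2 + x) = 2.
Multiply by 6: 2·(2E) − 3·(2E) + 6·(2 + x) = 12, i.e. 12 + 6x − (14 + 4x) = 12.
Collecting terms: 2x − 2 = 12, so 2x = 14, so x = 7.
Then 2E = 14 + 4·7 = 42, so E = 21, V = 2E/3 = 14, F = 2 + 7 = 9.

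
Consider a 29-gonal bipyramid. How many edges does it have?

A bipyramid over an n-gon has 2n triangular faces and n + 2 vertices: V = 29 + 2 = 31, E = 3·29 = 87, F = 2·29 = 58.

87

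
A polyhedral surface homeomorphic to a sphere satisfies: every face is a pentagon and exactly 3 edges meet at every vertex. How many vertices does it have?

Each face has 5 edges and each edge borders two faces, so 2E = 5F.
Each vertex has degree 3, so 3V = 2E and hence V = 5F/3.
Euler: V − E + F = 2 ⇒ (5F/3) − (5F/2) + F = 2.
Multiply by 6: (10 − 15 + 6)F = 12, i.e. 1F = 12.
So F = 12, E = 5·12/2 = 30, V = 5·12/3 = 20.

20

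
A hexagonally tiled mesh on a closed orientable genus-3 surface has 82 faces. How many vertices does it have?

χ = 2 − 2·3 = -4, and every face is a hexagon so 6F = 2E.
E = 6·82/2 = 246. Then V = -4 + E − F = -4 + 246 − 82 = 160.

160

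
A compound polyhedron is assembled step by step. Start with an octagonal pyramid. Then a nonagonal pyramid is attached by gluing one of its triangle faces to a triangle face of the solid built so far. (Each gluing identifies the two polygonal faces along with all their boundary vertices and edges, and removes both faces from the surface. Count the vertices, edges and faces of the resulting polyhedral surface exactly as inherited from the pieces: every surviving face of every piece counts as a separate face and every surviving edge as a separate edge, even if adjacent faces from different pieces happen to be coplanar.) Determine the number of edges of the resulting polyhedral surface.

31

An octagonal pyramid: V=9, E=16, F=9.
Attach a nonagonal pyramid (V=10, E=18, F=10) along a 3-gon: merge 3 vertices and 3 edges, delete both glued faces → V=16, E=31, F=17.
Check: V − E + F = 16 − 31 + 17 = 2.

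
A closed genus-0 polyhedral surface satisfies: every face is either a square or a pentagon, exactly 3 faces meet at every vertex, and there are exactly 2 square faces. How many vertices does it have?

16

Let x be the number of pentagons; then F = 2 + x.
Edge–face incidences: 2E = 4·2 + 5·x = 8 + 5x.
Every vertex has degree 3, so 3V = 2E.
Euler: V − E + F = 2 ⇒ (2E)/3 − E + (2 + x) = 2.
Multiply by 6: 2·(2E) − 3·(2E) + 6·(2 + x) = 12, i.e. 12 + 6x − (8 + 5x) = 12.
Collecting terms: x + 4 = 12, so x = 8.
Then 2E = 8 + 5·8 = 48, so E = 24, V = 2E/3 = 16, F = 2 + 8 = 10.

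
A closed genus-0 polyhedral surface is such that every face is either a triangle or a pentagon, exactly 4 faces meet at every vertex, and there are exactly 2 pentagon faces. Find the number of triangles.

Let x be the number of triangles; then F = 2 + x.
Edge–face incidences: 2E = 5·2 + 3·x = 10 + 3x.
Every vertex has degree 4, so 4V = 2E.
Euler: V − E + F = 2 ⇒ (2E)/4 − E + (2 + x) = 2.
Multiply by 8: 2·(2E) − 4·(2E) + 8·(2 + x) = 16, i.e. 16 + 8x − 2·(10 + 3x) = 16.
Collecting terms: 2x − 4 = 16, so 2x = 20, so x = 10.
Then 2E = 10 + 3·10 = 40, so E = 20, V = 2E/4 = 10, F = 2 + 10 = 12.

10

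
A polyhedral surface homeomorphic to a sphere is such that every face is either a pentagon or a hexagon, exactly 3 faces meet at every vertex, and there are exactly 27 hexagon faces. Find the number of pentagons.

12

Let x be the number of pentagons; then F = 27 + x.
Edge–face incidences: 2E = 6·27 + 5·x = 162 + 5x.
Every vertex has degree 3, so 3V = 2E.
Euler: V − E + F = 2 ⇒ (2E)/3 − E + (27 + x) = 2.
Multiply by 6: 2·(2E) − 3·(2E) + 6·(27 + x) = 12, i.e. 162 + 6x − (162 + 5x) = 12.
Collecting terms: x = 12.
Then 2E = 162 + 5·12 = 222, so E = 111, V = 2E/3 = 74, F = 27 + 12 = 39.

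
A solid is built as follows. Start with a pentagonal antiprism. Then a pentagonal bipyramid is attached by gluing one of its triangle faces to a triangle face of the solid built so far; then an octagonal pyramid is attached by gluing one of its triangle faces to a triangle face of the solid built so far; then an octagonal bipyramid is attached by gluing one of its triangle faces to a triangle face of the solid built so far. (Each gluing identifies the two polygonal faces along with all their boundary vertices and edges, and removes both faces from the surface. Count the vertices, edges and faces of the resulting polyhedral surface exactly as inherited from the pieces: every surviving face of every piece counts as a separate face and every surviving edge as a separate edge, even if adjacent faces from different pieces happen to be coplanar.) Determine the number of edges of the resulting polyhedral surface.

66

A pentagonal antiprism: V=10, E=20, F=12.
Attach a pentagonal bipyramid (V=7, E=15, F=10) along a 3-gon: merge 3 vertices and 3 edges, delete both glued faces → V=14, E=32, F=20.
Attach an octagonal pyramid (V=9, E=16, F=9) along a 3-gon: merge 3 vertices and 3 edges, delete both glued faces → V=20, E=45, F=27.
Attach an octagonal bipyramid (V=10, E=24, F=16) along a 3-gon: merge 3 vertices and 3 edges, delete both glued faces → V=27, E=66, F=41.
Check: V − E + F = 27 − 66 + 41 = 2.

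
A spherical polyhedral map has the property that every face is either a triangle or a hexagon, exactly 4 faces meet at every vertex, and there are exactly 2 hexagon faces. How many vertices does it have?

Let x be the number of triangles; then F = 2 + x.
Edge–face incidences: 2E = 6·2 + 3·x = 12 + 3x.
Every vertex has degree 4, so 4V = 2E.
Euler: V − E + F = 2 ⇒ (2E)/4 − E + (2 + x) = 2.
Multiply by 8: 2·(2E) − 4·(2E) + 8·(2 + x) = 16, i.e. 16 + 8x − 2·(12 + 3x) = 16.
Collecting terms: 2x − 8 = 16, so 2x = 24, so x = 12.
Then 2E = 12 + 3·12 = 48, so E = 24, V = 2E/4 = 12, F = 2 + 12 = 14.

12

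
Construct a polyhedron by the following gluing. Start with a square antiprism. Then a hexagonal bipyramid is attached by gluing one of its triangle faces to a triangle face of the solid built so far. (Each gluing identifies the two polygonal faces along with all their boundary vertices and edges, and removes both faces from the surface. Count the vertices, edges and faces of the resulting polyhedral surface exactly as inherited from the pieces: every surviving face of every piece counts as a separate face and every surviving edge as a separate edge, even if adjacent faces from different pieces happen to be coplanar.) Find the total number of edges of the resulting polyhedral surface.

A square antiprism: V=8, E=16, F=10.
Attach a hexagonal bipyramid (V=8, E=18, F=12) along a 3-gon: merge 3 vertices and 3 edges, delete both glued faces → V=13, E=31, F=20.
Check: V − E + F = 13 − 31 + 20 = 2.

31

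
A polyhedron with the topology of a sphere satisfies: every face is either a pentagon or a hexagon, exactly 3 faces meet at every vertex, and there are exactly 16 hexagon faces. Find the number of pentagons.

Let x be the number of pentagons; then F = 16 + x.
Edge–face incidences: 2E = 6·16 + 5·x = 96 + 5x.
Every vertex has degree 3, so 3V = 2E.
Euler: V − E + F = 2 ⇒ (2E)/3 − E + (16 + x) = 2.
Multiply by 6: 2·(2E) − 3·(2E) + 6·(16 + x) = 12, i.e. 96 + 6x − (96 + 5x) = 12.
Collecting terms: x = 12.
Then 2E = 96 + 5·12 = 156, so E = 78, V = 2E/3 = 52, F = 16 + 12 = 28.

12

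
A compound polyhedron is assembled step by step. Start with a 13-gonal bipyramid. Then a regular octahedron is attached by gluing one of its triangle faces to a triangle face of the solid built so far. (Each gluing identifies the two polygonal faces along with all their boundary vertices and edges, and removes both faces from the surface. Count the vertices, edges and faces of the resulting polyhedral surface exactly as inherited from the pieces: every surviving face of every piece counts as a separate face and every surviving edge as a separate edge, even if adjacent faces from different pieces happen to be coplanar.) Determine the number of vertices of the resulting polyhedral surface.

18

A 13-gonal bipyramid: V=15, E=39, F=26.
Attach a regular octahedron (V=6, E=12, F=8) along a 3-gon: merge 3 vertices and 3 edges, delete both glued faces → V=18, E=48, F=32.
Check: V − E + F = 18 − 48 + 32 = 2.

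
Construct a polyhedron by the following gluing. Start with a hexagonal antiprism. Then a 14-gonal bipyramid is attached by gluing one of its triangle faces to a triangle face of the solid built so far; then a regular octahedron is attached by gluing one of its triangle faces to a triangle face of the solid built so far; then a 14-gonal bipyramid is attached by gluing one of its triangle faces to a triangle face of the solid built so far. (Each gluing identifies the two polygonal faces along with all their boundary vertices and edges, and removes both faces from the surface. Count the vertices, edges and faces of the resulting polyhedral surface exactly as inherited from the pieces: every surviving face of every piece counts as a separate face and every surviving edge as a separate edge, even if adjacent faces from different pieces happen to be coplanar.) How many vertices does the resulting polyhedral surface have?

41

A hexagonal antiprism: V=12, E=24, F=14.
Attach a 14-gonal bipyramid (V=16, E=42, F=28) along a 3-gon: merge 3 vertices and 3 edges, delete both glued faces → V=25, E=63, F=40.
Attach a regular octahedron (V=6, E=12, F=8) along a 3-gon: merge 3 vertices and 3 edges, delete both glued faces → V=28, E=72, F=46.
Attach a 14-gonal bipyramid (V=16, E=42, F=28) along a 3-gon: merge 3 vertices and 3 edges, delete both glued faces → V=41, E=111, F=72.
Check: V − E + F = 41 − 111 + 72 = 2.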